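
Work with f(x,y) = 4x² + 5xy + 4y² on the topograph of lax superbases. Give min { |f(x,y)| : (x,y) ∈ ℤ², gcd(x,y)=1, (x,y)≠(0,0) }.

translate: b→-3 (≡5 mod 8), so (4,5,4)→(4,-3,3)
flip: (4,-3,3)→(3,3,4)
reduced (well bottom): (3,3,4) with a≤c, −a<b≤a
well minimum = a = 3

3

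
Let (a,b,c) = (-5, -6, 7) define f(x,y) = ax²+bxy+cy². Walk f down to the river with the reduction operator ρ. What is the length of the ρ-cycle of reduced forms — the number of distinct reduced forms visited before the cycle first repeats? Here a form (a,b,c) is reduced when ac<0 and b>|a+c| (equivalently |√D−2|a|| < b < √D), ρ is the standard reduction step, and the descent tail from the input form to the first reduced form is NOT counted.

D = 176, ⌊√D⌋ = 13
descent: ρ → (7,6,-5)  [lands on river]
river: ρ → (-5,4,8)
river: ρ → (8,12,-1)
river: ρ → (-1,12,8)
river: ρ → (8,4,-5)
river: ρ → (-5,6,7)
river: ρ → (7,8,-4)
river: ρ → (-4,8,7)
ρ-cycle length = 8 (tail of 1 descent step not counted)

8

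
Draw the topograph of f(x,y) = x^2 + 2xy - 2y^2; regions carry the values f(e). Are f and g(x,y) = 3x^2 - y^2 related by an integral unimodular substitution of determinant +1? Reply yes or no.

D₁ = 12, D₂ = 12
river cycle of f (length 2): (-2, 2, 1), (1, 2, -2)
river cycle of g (length 2): (-1, 2, 2), (2, 2, -1)
cycles differ ⇒ inequivalent

no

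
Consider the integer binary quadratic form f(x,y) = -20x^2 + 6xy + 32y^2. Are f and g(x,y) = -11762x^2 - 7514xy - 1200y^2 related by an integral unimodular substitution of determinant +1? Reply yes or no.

D₁ = 2596, D₂ = 2596
river cycle of f (length 34): (-20, 46, 6), (6, 50, -4), (-4, 46, 30), (30, 14, -20), (-20, 26, 24), (24, 22, -22), (-22, 22, 24), (24, 26, -20), (-20, 14, 30), (30, 46, -4), … (24 more)
river cycle of g (length 34): (-20, 46, 6), (6, 50, -4), (-4, 46, 30), (30, 14, -20), (-20, 26, 24), (24, 22, -22), (-22, 22, 24), (24, 26, -20), (-20, 14, 30), (30, 46, -4), … (24 more)
cycles coincide ⇒ equivalent

yes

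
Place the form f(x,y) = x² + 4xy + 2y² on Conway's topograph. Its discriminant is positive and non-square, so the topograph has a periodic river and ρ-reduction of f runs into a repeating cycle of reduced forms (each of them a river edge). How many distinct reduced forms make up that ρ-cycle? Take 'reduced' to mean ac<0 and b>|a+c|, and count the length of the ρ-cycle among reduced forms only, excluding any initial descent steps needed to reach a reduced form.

D = 8, ⌊√D⌋ = 2
descent: ρ → (2,0,-1)
descent: ρ → (-1,2,1)  [lands on river]
river: ρ → (1,2,-1)
ρ-cycle length = 2 (tail of 2 descent steps not counted)

2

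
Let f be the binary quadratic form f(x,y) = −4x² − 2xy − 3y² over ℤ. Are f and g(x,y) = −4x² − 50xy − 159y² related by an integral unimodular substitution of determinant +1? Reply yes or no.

D₁ = -44, D₂ = -44
f is negative-definite; reduce −f:
−f: flip: (4,2,3)→(3,-2,4)
−f: reduced (well bottom): (3,-2,4) with a≤c, −a<b≤a
flip sign back: reduced form of f is (-3,2,-4)
g is negative-definite; reduce −g:
−g: translate: b→2 (≡50 mod 8), so (4,50,159)→(4,2,3)
−g: flip: (4,2,3)→(3,-2,4)
−g: reduced (well bottom): (3,-2,4) with a≤c, −a<b≤a
flip sign back: reduced form of g is (-3,2,-4)
reduced forms (-3, 2, -4) vs (-3, 2, -4) ⇒ equivalent

yes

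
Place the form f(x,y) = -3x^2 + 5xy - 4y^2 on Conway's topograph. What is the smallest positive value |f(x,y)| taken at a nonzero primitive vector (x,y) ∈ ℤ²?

translate: b→1 (≡-5 mod 6), so (3,-5,4)→(3,1,2)
flip: (3,1,2)→(2,-1,3)
reduced (well bottom): (2,-1,3) with a≤c, −a<b≤a
well minimum |f| = |-2| = 2 (negative-definite)

2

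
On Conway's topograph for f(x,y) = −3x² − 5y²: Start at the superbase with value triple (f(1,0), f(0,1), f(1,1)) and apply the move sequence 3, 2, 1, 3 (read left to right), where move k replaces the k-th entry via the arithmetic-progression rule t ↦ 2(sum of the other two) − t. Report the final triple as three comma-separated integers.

start (-3,-5,-8) = (f(1,0),f(0,1),f(1,1))
replace slot 3: 2·((-3)+(-5)) − (-8) = -8 → (-3,-5,-8)
replace slot 2: 2·((-3)+(-8)) − (-5) = -17 → (-3,-17,-8)
replace slot 1: 2·((-17)+(-8)) − (-3) = -47 → (-47,-17,-8)
replace slot 3: 2·((-47)+(-17)) − (-8) = -120 → (-47,-17,-120)

-47,-17,-120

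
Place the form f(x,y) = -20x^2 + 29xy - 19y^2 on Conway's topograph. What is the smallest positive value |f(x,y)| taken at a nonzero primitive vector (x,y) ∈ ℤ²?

translate: b→11 (≡-29 mod 40), so (20,-29,19)→(20,11,10)
flip: (20,11,10)→(10,-11,20)
translate: b→9 (≡-11 mod 20), so (10,-11,20)→(10,9,19)
reduced (well bottom): (10,9,19) with a≤c, −a<b≤a
well minimum |f| = |-10| = 10 (negative-definite)

10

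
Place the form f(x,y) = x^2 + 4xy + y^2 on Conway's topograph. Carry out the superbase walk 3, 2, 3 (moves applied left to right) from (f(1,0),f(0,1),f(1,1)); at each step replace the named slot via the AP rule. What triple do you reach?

start (1,1,6) = (f(1,0),f(0,1),f(1,1))
replace slot 3: 2·(1+1) − 6 = -2 → (1,1,-2)
replace slot 2: 2·(1+(-2)) − 1 = -3 → (1,-3,-2)
replace slot 3: 2·(1+(-3)) − (-2) = -2 → (1,-3,-2)

1,-3,-2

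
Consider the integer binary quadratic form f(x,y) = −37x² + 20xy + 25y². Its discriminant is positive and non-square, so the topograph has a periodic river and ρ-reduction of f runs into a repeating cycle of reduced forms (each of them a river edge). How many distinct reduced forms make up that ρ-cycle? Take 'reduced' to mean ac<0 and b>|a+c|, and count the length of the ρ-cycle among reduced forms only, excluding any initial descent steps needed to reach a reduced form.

D = 4100, ⌊√D⌋ = 64
river: ρ → (25,30,-32)
river: ρ → (-32,34,23)
river: ρ → (23,58,-8)
river: ρ → (-8,54,37)
river: ρ → (37,20,-25)
river: ρ → (-25,30,32)
river: ρ → (32,34,-23)
river: ρ → (-23,58,8)
river: ρ → (8,54,-37)
river: ρ → (-37,20,25)
ρ-cycle length = 10 (tail of 0 descent steps not counted)

10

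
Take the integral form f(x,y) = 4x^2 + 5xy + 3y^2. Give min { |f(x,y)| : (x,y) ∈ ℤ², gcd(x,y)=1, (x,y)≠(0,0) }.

translate: b→-3 (≡5 mod 8), so (4,5,3)→(4,-3,2)
flip: (4,-3,2)→(2,3,4)
translate: b→-1 (≡3 mod 4), so (2,3,4)→(2,-1,3)
reduced (well bottom): (2,-1,3) with a≤c, −a<b≤a
well minimum = a = 2

2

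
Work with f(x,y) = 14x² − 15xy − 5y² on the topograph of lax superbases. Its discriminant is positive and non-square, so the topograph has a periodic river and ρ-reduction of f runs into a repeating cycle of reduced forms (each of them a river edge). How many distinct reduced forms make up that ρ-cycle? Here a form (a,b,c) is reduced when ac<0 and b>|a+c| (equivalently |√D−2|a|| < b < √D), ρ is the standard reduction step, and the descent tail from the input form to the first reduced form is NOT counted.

D = 505, ⌊√D⌋ = 22
descent: ρ → (-5,15,14)  [lands on river]
river: ρ → (14,13,-6)
river: ρ → (-6,11,16)
river: ρ → (16,21,-1)
river: ρ → (-1,21,16)
river: ρ → (16,11,-6)
river: ρ → (-6,13,14)
river: ρ → (14,15,-5)
ρ-cycle length = 8 (tail of 1 descent step not counted)

8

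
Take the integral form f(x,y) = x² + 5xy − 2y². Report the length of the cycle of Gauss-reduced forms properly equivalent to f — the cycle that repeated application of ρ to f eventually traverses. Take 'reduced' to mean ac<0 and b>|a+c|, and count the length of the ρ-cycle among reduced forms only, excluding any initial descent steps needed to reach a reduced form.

D = 33, ⌊√D⌋ = 5
river: ρ → (-2,3,3)
river: ρ → (3,3,-2)
river: ρ → (-2,5,1)
river: ρ → (1,5,-2)
ρ-cycle length = 4 (tail of 0 descent steps not counted)

4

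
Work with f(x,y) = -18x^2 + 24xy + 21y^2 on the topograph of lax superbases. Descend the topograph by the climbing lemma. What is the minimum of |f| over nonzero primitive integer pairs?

river: ρ → (21,18,-21)
river: ρ → (-21,24,18)
river: ρ → (18,12,-27)
river: ρ → (-27,42,3)
river: ρ → (3,42,-27)
river: ρ → (-27,12,18)
river: ρ → (18,24,-21)
river: ρ → (-21,18,21)
river: ρ → (21,24,-18)
river: ρ → (-18,12,27)
river: ρ → (27,42,-3)
river: ρ → (-3,42,27)
river: ρ → (27,12,-18)
river: ρ → (-18,24,21)
closes: descent 0, river 14
min |a| on river = 3

3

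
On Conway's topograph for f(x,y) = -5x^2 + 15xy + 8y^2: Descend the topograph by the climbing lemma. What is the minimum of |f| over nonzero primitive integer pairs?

river: ρ → (8,17,-3)
river: ρ → (-3,19,2)
river: ρ → (2,17,-12)
river: ρ → (-12,7,7)
river: ρ → (7,7,-12)
river: ρ → (-12,17,2)
river: ρ → (2,19,-3)
river: ρ → (-3,17,8)
river: ρ → (8,15,-5)
river: ρ → (-5,15,8)
closes: descent 0, river 10
min |a| on river = 2

2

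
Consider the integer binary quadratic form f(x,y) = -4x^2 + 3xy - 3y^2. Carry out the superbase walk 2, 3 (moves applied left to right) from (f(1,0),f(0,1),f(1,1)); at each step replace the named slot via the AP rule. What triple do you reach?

start (-4,-3,-4) = (f(1,0),f(0,1),f(1,1))
replace slot 2: 2·((-4)+(-4)) − (-3) = -13 → (-4,-13,-4)
replace slot 3: 2·((-4)+(-13)) − (-4) = -30 → (-4,-13,-30)

-4,-13,-30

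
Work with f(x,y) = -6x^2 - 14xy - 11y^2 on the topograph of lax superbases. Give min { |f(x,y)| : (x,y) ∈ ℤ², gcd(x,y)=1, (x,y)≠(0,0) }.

translate: b→2 (≡14 mod 12), so (6,14,11)→(6,2,3)
flip: (6,2,3)→(3,-2,6)
reduced (well bottom): (3,-2,6) with a≤c, −a<b≤a
well minimum |f| = |-3| = 3 (negative-definite)

3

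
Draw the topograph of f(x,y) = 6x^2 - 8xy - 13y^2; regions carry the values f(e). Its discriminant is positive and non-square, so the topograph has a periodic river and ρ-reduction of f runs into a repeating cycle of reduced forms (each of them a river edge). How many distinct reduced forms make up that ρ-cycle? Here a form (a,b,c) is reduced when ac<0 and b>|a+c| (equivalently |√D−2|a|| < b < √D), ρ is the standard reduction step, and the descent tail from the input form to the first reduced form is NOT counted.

D = 376, ⌊√D⌋ = 19
descent: ρ → (-13,8,6)  [lands on river]
river: ρ → (6,16,-5)
river: ρ → (-5,14,9)
river: ρ → (9,4,-10)
river: ρ → (-10,16,3)
river: ρ → (3,14,-15)
river: ρ → (-15,16,2)
river: ρ → (2,16,-15)
river: ρ → (-15,14,3)
river: ρ → (3,16,-10)
river: ρ → (-10,4,9)
river: ρ → (9,14,-5)
river: ρ → (-5,16,6)
river: ρ → (6,8,-13)
river: ρ → (-13,18,1)
river: ρ → (1,18,-13)
ρ-cycle length = 16 (tail of 1 descent step not counted)

16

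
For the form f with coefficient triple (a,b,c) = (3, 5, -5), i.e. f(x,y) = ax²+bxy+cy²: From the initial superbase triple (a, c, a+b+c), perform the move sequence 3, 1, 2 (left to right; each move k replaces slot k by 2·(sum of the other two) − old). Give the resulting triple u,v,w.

start (3,-5,3) = (f(1,0),f(0,1),f(1,1))
replace slot 3: 2·(3+(-5)) − 3 = -7 → (3,-5,-7)
replace slot 1: 2·((-5)+(-7)) − 3 = -27 → (-27,-5,-7)
replace slot 2: 2·((-27)+(-7)) − (-5) = -63 → (-27,-63,-7)

-27,-63,-7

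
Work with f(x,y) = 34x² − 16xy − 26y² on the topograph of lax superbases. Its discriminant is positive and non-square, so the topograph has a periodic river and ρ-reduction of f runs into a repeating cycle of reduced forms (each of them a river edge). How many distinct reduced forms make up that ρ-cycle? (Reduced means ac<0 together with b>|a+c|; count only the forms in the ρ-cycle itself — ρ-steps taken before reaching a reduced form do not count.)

D = 3792, ⌊√D⌋ = 61
descent: ρ → (-26,16,34)  [lands on river]
river: ρ → (34,52,-8)
river: ρ → (-8,60,6)
river: ρ → (6,60,-8)
river: ρ → (-8,52,34)
river: ρ → (34,16,-26)
river: ρ → (-26,36,24)
river: ρ → (24,60,-2)
river: ρ → (-2,60,24)
river: ρ → (24,36,-26)
ρ-cycle length = 10 (tail of 1 descent step not counted)

10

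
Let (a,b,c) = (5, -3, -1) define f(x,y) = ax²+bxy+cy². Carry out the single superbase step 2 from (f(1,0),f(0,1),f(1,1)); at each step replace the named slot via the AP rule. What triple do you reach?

start (5,-1,1) = (f(1,0),f(0,1),f(1,1))
replace slot 2: 2·(5+1) − (-1) = 13 → (5,13,1)

5,13,1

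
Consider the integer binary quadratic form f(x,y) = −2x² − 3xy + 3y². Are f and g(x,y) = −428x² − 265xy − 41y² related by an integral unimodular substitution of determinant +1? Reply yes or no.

D₁ = 33, D₂ = 33
river cycle of f (length 4): (3, 3, -2), (-2, 5, 1), (1, 5, -2), (-2, 3, 3)
river cycle of g (length 4): (-2, 5, 1), (1, 5, -2), (-2, 3, 3), (3, 3, -2)
cycles coincide ⇒ equivalent

yes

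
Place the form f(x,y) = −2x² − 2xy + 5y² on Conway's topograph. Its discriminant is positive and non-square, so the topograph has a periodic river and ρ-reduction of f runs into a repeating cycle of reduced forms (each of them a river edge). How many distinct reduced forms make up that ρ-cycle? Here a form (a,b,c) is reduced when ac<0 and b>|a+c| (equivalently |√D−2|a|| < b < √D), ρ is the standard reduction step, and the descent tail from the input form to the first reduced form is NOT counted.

D = 44, ⌊√D⌋ = 6
descent: ρ → (5,2,-2)
descent: ρ → (-2,6,1)  [lands on river]
river: ρ → (1,6,-2)
ρ-cycle length = 2 (tail of 2 descent steps not counted)

2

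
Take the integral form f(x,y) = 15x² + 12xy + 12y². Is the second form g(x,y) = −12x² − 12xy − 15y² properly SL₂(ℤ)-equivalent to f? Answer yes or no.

D₁ = -576, D₂ = -576
f: flip: (15,12,12)→(12,-12,15)
f: translate: b→12 (≡-12 mod 24), so (12,-12,15)→(12,12,15)
f: reduced (well bottom): (12,12,15) with a≤c, −a<b≤a
g is negative-definite; reduce −g:
−g: reduced (well bottom): (12,12,15) with a≤c, −a<b≤a
flip sign back: reduced form of g is (-12,-12,-15)
reduced forms (12, 12, 15) vs (-12, -12, -15) ⇒ inequivalent

no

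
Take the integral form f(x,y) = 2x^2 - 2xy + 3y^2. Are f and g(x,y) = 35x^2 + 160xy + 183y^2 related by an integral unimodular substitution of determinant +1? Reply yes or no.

D₁ = -20, D₂ = -20
f: translate: b→2 (≡-2 mod 4), so (2,-2,3)→(2,2,3)
f: reduced (well bottom): (2,2,3) with a≤c, −a<b≤a
g: translate: b→20 (≡160 mod 70), so (35,160,183)→(35,20,3)
g: flip: (35,20,3)→(3,-20,35)
g: translate: b→-2 (≡-20 mod 6), so (3,-20,35)→(3,-2,2)
g: flip: (3,-2,2)→(2,2,3)
g: reduced (well bottom): (2,2,3) with a≤c, −a<b≤a
reduced forms (2, 2, 3) vs (2, 2, 3) ⇒ equivalent

yes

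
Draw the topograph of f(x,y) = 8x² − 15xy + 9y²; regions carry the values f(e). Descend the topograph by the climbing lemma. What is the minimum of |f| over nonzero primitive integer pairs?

translate: b→1 (≡-15 mod 16), so (8,-15,9)→(8,1,2)
flip: (8,1,2)→(2,-1,8)
reduced (well bottom): (2,-1,8) with a≤c, −a<b≤a
well minimum = a = 2

2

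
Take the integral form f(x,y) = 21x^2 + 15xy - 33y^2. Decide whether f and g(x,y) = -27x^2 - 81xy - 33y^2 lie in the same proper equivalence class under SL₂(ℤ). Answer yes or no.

D₁ = 2997, D₂ = 2997
river cycle of f (length 6): (-33, 51, 3), (3, 51, -33), (-33, 15, 21), (21, 27, -27), (-27, 27, 21), (21, 15, -33)
river cycle of g (length 6): (-33, 15, 21), (21, 27, -27), (-27, 27, 21), (21, 15, -33), (-33, 51, 3), (3, 51, -33)
cycles coincide ⇒ equivalent

yes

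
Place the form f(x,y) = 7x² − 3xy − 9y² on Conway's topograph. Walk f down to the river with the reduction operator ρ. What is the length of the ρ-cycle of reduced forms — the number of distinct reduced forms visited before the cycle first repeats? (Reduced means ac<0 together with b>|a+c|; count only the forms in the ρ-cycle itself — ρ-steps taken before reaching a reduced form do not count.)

D = 261, ⌊√D⌋ = 16
descent: ρ → (-9,3,7)  [lands on river]
river: ρ → (7,11,-5)
river: ρ → (-5,9,9)
river: ρ → (9,9,-5)
river: ρ → (-5,11,7)
river: ρ → (7,3,-9)
river: ρ → (-9,15,1)
river: ρ → (1,15,-9)
ρ-cycle length = 8 (tail of 1 descent step not counted)

8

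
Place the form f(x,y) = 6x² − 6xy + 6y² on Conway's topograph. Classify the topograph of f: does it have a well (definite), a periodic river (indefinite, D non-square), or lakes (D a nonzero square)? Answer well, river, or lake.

D = b²−4ac = (-6)² − 4·6·6 = -108
D < 0 ⇒ definite ⇒ every region one sign ⇒ single well

well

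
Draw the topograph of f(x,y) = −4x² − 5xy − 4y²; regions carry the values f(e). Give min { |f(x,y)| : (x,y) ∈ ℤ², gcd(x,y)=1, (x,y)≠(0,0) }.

translate: b→-3 (≡5 mod 8), so (4,5,4)→(4,-3,3)
flip: (4,-3,3)→(3,3,4)
reduced (well bottom): (3,3,4) with a≤c, −a<b≤a
well minimum |f| = |-3| = 3 (negative-definite)

3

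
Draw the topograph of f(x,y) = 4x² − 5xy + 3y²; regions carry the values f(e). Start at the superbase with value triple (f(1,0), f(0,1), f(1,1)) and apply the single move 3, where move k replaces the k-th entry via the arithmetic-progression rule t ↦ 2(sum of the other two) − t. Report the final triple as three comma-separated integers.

start (4,3,2) = (f(1,0),f(0,1),f(1,1))
replace slot 3: 2·(4+3) − 2 = 12 → (4,3,12)

4,3,12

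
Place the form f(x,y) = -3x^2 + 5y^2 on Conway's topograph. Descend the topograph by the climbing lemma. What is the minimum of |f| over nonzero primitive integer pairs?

descent: ρ → (5,0,-3)
descent: ρ → (-3,6,2)  [lands on river]
river: ρ → (2,6,-3)
closes: descent 2, river 2
min |a| on river = 2

2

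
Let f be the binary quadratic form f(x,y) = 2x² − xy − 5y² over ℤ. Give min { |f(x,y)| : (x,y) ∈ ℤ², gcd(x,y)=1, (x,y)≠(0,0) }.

descent: ρ → (-5,1,2)
descent: ρ → (2,3,-4)  [lands on river]
river: ρ → (-4,5,1)
river: ρ → (1,5,-4)
river: ρ → (-4,3,2)
river: ρ → (2,5,-2)
river: ρ → (-2,3,4)
river: ρ → (4,5,-1)
river: ρ → (-1,5,4)
river: ρ → (4,3,-2)
river: ρ → (-2,5,2)
closes: descent 2, river 10
min |a| on river = 1

1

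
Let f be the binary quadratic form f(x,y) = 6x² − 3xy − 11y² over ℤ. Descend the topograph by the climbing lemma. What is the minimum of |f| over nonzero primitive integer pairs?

descent: ρ → (-11,3,6)
descent: ρ → (6,9,-8)  [lands on river]
river: ρ → (-8,7,7)
river: ρ → (7,7,-8)
river: ρ → (-8,9,6)
river: ρ → (6,15,-2)
river: ρ → (-2,13,13)
river: ρ → (13,13,-2)
river: ρ → (-2,15,6)
closes: descent 2, river 8
min |a| on river = 2

2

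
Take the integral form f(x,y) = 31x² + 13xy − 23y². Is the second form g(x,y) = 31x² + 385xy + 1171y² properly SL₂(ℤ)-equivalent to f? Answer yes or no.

D₁ = 3021, D₂ = 3021
river cycle of f (length 4): (-23, 33, 21), (21, 51, -5), (-5, 49, 31), (31, 13, -23)
river cycle of g (length 4): (31, 13, -23), (-23, 33, 21), (21, 51, -5), (-5, 49, 31)
cycles coincide ⇒ equivalent

yes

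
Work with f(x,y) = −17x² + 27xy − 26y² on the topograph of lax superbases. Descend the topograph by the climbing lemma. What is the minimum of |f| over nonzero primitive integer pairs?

translate: b→7 (≡-27 mod 34), so (17,-27,26)→(17,7,16)
flip: (17,7,16)→(16,-7,17)
reduced (well bottom): (16,-7,17) with a≤c, −a<b≤a
well minimum |f| = |-16| = 16 (negative-definite)

16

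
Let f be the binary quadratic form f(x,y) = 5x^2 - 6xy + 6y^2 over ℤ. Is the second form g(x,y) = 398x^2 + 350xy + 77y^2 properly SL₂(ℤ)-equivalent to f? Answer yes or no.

D₁ = -84, D₂ = -84
f: translate: b→4 (≡-6 mod 10), so (5,-6,6)→(5,4,5)
f: reduced (well bottom): (5,4,5) with a≤c, −a<b≤a
g: flip: (398,350,77)→(77,-350,398)
g: translate: b→-42 (≡-350 mod 154), so (77,-350,398)→(77,-42,6)
g: flip: (77,-42,6)→(6,42,77)
g: translate: b→6 (≡42 mod 12), so (6,42,77)→(6,6,5)
g: flip: (6,6,5)→(5,-6,6)
g: translate: b→4 (≡-6 mod 10), so (5,-6,6)→(5,4,5)
g: reduced (well bottom): (5,4,5) with a≤c, −a<b≤a
reduced forms (5, 4, 5) vs (5, 4, 5) ⇒ equivalent

yes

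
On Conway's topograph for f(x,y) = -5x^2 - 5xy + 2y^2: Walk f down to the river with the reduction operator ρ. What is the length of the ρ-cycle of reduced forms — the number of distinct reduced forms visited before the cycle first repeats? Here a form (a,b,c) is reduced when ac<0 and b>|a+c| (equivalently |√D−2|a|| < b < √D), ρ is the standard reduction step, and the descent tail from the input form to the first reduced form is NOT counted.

D = 65, ⌊√D⌋ = 8
descent: ρ → (2,5,-5)  [lands on river]
river: ρ → (-5,5,2)
river: ρ → (2,7,-2)
river: ρ → (-2,5,5)
river: ρ → (5,5,-2)
river: ρ → (-2,7,2)
ρ-cycle length = 6 (tail of 1 descent step not counted)

6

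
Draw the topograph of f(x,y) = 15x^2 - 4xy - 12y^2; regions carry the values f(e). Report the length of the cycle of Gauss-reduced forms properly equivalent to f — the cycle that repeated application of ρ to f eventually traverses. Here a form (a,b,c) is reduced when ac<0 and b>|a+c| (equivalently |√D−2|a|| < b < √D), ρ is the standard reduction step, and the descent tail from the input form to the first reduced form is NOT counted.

D = 736, ⌊√D⌋ = 27
descent: ρ → (-12,4,15)  [lands on river]
river: ρ → (15,26,-1)
river: ρ → (-1,26,15)
river: ρ → (15,4,-12)
river: ρ → (-12,20,7)
river: ρ → (7,22,-9)
river: ρ → (-9,14,15)
river: ρ → (15,16,-8)
river: ρ → (-8,16,15)
river: ρ → (15,14,-9)
river: ρ → (-9,22,7)
river: ρ → (7,20,-12)
ρ-cycle length = 12 (tail of 1 descent step not counted)

12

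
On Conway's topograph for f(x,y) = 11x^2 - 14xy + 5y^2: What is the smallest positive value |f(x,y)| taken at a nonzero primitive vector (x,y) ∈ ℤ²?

translate: b→8 (≡-14 mod 22), so (11,-14,5)→(11,8,2)
flip: (11,8,2)→(2,-8,11)
translate: b→0 (≡-8 mod 4), so (2,-8,11)→(2,0,3)
reduced (well bottom): (2,0,3) with a≤c, −a<b≤a
well minimum = a = 2

2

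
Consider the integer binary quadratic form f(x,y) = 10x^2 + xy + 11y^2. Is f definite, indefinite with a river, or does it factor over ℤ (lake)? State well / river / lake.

D = b²−4ac = 1² − 4·10·11 = -439
D < 0 ⇒ definite ⇒ every region one sign ⇒ single well

well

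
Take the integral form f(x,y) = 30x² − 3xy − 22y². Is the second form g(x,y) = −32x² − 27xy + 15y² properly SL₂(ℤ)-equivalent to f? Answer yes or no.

D₁ = 2649, D₂ = 2649
river cycle of f (length 54): (-22, 47, 5), (5, 43, -40), (-40, 37, 8), (8, 43, -25), (-25, 7, 26), (26, 45, -6), (-6, 51, 2), (2, 49, -31), (-31, 13, 20), (20, 27, -24), … (44 more)
river cycle of g (length 54): (15, 27, -32), (-32, 37, 10), (10, 43, -20), (-20, 37, 16), (16, 27, -30), (-30, 33, 13), (13, 45, -12), (-12, 51, 1), (1, 51, -12), (-12, 45, 13), … (44 more)
cycles differ ⇒ inequivalent

no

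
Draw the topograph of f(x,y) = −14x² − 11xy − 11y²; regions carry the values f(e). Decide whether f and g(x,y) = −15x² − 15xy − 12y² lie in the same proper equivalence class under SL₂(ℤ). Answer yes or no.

D₁ = -495, D₂ = -495
f is negative-definite; reduce −f:
−f: flip: (14,11,11)→(11,-11,14)
−f: translate: b→11 (≡-11 mod 22), so (11,-11,14)→(11,11,14)
−f: reduced (well bottom): (11,11,14) with a≤c, −a<b≤a
flip sign back: reduced form of f is (-11,-11,-14)
g is negative-definite; reduce −g:
−g: flip: (15,15,12)→(12,-15,15)
−g: translate: b→9 (≡-15 mod 24), so (12,-15,15)→(12,9,12)
−g: reduced (well bottom): (12,9,12) with a≤c, −a<b≤a
flip sign back: reduced form of g is (-12,-9,-12)
reduced forms (-11, -11, -14) vs (-12, -9, -12) ⇒ inequivalent

no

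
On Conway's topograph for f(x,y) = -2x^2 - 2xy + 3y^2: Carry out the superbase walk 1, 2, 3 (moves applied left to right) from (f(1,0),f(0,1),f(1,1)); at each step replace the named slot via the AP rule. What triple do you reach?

start (-2,3,-1) = (f(1,0),f(0,1),f(1,1))
replace slot 1: 2·(3+(-1)) − (-2) = 6 → (6,3,-1)
replace slot 2: 2·(6+(-1)) − 3 = 7 → (6,7,-1)
replace slot 3: 2·(6+7) − (-1) = 27 → (6,7,27)

6,7,27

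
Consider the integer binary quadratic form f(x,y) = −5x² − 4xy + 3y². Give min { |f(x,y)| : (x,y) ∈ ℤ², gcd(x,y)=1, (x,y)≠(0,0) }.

descent: ρ → (3,4,-5)  [lands on river]
river: ρ → (-5,6,2)
river: ρ → (2,6,-5)
river: ρ → (-5,4,3)
river: ρ → (3,8,-1)
river: ρ → (-1,8,3)
closes: descent 1, river 6
min |a| on river = 1

1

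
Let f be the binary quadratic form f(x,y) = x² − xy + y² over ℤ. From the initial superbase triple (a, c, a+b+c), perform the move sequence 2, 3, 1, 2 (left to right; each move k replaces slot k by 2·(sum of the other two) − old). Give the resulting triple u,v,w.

start (1,1,1) = (f(1,0),f(0,1),f(1,1))
replace slot 2: 2·(1+1) − 1 = 3 → (1,3,1)
replace slot 3: 2·(1+3) − 1 = 7 → (1,3,7)
replace slot 1: 2·(3+7) − 1 = 19 → (19,3,7)
replace slot 2: 2·(19+7) − 3 = 49 → (19,49,7)

19,49,7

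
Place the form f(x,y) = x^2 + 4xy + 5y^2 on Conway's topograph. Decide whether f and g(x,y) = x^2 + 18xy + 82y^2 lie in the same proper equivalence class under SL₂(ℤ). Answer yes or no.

D₁ = -4, D₂ = -4
f: translate: b→0 (≡4 mod 2), so (1,4,5)→(1,0,1)
f: reduced (well bottom): (1,0,1) with a≤c, −a<b≤a
g: translate: b→0 (≡18 mod 2), so (1,18,82)→(1,0,1)
g: reduced (well bottom): (1,0,1) with a≤c, −a<b≤a
reduced forms (1, 0, 1) vs (1, 0, 1) ⇒ equivalent

yes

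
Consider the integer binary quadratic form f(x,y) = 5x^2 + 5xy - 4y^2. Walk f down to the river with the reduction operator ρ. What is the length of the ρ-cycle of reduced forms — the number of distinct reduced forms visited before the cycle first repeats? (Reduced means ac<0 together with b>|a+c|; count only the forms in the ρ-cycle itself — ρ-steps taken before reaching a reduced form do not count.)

D = 105, ⌊√D⌋ = 10
river: ρ → (-4,3,6)
river: ρ → (6,9,-1)
river: ρ → (-1,9,6)
river: ρ → (6,3,-4)
river: ρ → (-4,5,5)
river: ρ → (5,5,-4)
ρ-cycle length = 6 (tail of 0 descent steps not counted)

6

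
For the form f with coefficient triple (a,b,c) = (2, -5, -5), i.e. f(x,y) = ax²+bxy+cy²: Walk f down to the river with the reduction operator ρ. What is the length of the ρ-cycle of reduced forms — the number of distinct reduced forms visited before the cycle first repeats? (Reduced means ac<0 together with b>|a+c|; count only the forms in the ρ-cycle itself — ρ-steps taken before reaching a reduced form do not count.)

D = 65, ⌊√D⌋ = 8
descent: ρ → (-5,5,2)  [lands on river]
river: ρ → (2,7,-2)
river: ρ → (-2,5,5)
river: ρ → (5,5,-2)
river: ρ → (-2,7,2)
river: ρ → (2,5,-5)
ρ-cycle length = 6 (tail of 1 descent step not counted)

6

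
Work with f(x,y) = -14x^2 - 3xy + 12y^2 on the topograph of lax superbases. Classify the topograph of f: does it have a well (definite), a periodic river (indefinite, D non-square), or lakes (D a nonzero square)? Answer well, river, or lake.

D = b²−4ac = (-3)² − 4·(-14)·12 = 681
D > 0 non-square ⇒ indefinite ⇒ periodic river

river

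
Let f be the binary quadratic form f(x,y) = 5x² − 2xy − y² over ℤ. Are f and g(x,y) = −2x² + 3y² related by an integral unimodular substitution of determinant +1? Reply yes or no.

D₁ = 24, D₂ = 24
river cycle of f (length 2): (-1, 4, 2), (2, 4, -1)
river cycle of g (length 2): (-2, 4, 1), (1, 4, -2)
cycles differ ⇒ inequivalent

no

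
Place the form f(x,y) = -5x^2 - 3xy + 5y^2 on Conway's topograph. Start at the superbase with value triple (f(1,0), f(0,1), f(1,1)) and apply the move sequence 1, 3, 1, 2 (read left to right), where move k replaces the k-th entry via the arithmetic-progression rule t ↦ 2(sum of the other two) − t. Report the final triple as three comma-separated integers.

start (-5,5,-3) = (f(1,0),f(0,1),f(1,1))
replace slot 1: 2·(5+(-3)) − (-5) = 9 → (9,5,-3)
replace slot 3: 2·(9+5) − (-3) = 31 → (9,5,31)
replace slot 1: 2·(5+31) − 9 = 63 → (63,5,31)
replace slot 2: 2·(63+31) − 5 = 183 → (63,183,31)

63,183,31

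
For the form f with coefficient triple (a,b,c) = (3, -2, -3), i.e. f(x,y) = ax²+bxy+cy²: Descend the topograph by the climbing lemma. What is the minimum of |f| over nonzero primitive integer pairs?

descent: ρ → (-3,2,3)  [lands on river]
river: ρ → (3,4,-2)
river: ρ → (-2,4,3)
river: ρ → (3,2,-3)
river: ρ → (-3,4,2)
river: ρ → (2,4,-3)
closes: descent 1, river 6
min |a| on river = 2

2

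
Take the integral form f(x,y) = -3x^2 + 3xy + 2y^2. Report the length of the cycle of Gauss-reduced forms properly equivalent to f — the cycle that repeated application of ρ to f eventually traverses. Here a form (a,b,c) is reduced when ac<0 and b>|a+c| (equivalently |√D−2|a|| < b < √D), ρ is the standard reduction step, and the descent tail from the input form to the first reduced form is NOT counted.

D = 33, ⌊√D⌋ = 5
river: ρ → (2,5,-1)
river: ρ → (-1,5,2)
river: ρ → (2,3,-3)
river: ρ → (-3,3,2)
ρ-cycle length = 4 (tail of 0 descent steps not counted)

4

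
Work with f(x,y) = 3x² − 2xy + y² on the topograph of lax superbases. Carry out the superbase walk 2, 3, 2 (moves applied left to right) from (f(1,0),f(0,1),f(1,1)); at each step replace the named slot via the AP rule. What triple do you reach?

start (3,1,2) = (f(1,0),f(0,1),f(1,1))
replace slot 2: 2·(3+2) − 1 = 9 → (3,9,2)
replace slot 3: 2·(3+9) − 2 = 22 → (3,9,22)
replace slot 2: 2·(3+22) − 9 = 41 → (3,41,22)

3,41,22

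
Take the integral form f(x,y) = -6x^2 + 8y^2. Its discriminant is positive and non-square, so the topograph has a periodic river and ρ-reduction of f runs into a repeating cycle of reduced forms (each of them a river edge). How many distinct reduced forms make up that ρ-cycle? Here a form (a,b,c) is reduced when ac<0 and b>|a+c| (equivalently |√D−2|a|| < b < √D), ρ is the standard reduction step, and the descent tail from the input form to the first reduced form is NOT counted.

D = 192, ⌊√D⌋ = 13
descent: ρ → (8,0,-6)
descent: ρ → (-6,12,2)  [lands on river]
river: ρ → (2,12,-6)
ρ-cycle length = 2 (tail of 2 descent steps not counted)

2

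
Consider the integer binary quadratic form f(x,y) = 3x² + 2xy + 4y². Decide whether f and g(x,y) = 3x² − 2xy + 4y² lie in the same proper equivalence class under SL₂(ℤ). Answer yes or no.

D₁ = -44, D₂ = -44
f: reduced (well bottom): (3,2,4) with a≤c, −a<b≤a
g: reduced (well bottom): (3,-2,4) with a≤c, −a<b≤a
reduced forms (3, 2, 4) vs (3, -2, 4) ⇒ inequivalent

no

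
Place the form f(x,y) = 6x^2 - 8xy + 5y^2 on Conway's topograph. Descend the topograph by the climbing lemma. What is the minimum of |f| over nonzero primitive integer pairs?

translate: b→4 (≡-8 mod 12), so (6,-8,5)→(6,4,3)
flip: (6,4,3)→(3,-4,6)
translate: b→2 (≡-4 mod 6), so (3,-4,6)→(3,2,5)
reduced (well bottom): (3,2,5) with a≤c, −a<b≤a
well minimum = a = 3

3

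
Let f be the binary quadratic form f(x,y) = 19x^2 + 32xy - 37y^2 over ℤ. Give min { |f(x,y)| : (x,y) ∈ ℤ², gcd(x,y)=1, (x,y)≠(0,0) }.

river: ρ → (-37,42,14)
river: ρ → (14,42,-37)
river: ρ → (-37,32,19)
river: ρ → (19,44,-25)
river: ρ → (-25,56,7)
river: ρ → (7,56,-25)
river: ρ → (-25,44,19)
river: ρ → (19,32,-37)
closes: descent 0, river 8
min |a| on river = 7

7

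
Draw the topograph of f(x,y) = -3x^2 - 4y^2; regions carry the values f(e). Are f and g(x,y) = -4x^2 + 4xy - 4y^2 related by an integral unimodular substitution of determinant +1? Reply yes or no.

D₁ = -48, D₂ = -48
f is negative-definite; reduce −f:
−f: reduced (well bottom): (3,0,4) with a≤c, −a<b≤a
flip sign back: reduced form of f is (-3,0,-4)
g is negative-definite; reduce −g:
−g: translate: b→4 (≡-4 mod 8), so (4,-4,4)→(4,4,4)
−g: reduced (well bottom): (4,4,4) with a≤c, −a<b≤a
flip sign back: reduced form of g is (-4,-4,-4)
reduced forms (-3, 0, -4) vs (-4, -4, -4) ⇒ inequivalent

no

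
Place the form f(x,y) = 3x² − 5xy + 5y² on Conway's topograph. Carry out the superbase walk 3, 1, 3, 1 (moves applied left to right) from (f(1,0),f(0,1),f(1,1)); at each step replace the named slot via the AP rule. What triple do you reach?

start (3,5,3) = (f(1,0),f(0,1),f(1,1))
replace slot 3: 2·(3+5) − 3 = 13 → (3,5,13)
replace slot 1: 2·(5+13) − 3 = 33 → (33,5,13)
replace slot 3: 2·(33+5) − 13 = 63 → (33,5,63)
replace slot 1: 2·(5+63) − 33 = 103 → (103,5,63)

103,5,63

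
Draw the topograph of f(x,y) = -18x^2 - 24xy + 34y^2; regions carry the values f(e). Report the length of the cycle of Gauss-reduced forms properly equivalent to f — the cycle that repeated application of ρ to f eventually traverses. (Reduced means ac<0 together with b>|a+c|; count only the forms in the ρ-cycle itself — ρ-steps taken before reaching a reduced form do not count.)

D = 3024, ⌊√D⌋ = 54
descent: ρ → (34,24,-18)  [lands on river]
river: ρ → (-18,48,10)
river: ρ → (10,52,-8)
river: ρ → (-8,44,34)
ρ-cycle length = 4 (tail of 1 descent step not counted)

4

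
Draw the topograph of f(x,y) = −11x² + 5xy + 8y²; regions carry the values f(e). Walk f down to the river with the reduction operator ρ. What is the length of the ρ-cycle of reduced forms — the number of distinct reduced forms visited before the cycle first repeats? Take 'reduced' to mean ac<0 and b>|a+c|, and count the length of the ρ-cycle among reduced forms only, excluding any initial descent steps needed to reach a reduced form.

D = 377, ⌊√D⌋ = 19
river: ρ → (8,11,-8)
river: ρ → (-8,5,11)
river: ρ → (11,17,-2)
river: ρ → (-2,19,2)
river: ρ → (2,17,-11)
river: ρ → (-11,5,8)
ρ-cycle length = 6 (tail of 0 descent steps not counted)

6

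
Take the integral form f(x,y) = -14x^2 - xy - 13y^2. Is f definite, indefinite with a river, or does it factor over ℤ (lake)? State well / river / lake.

D = b²−4ac = (-1)² − 4·(-14)·(-13) = -727
D < 0 ⇒ definite ⇒ every region one sign ⇒ single well

well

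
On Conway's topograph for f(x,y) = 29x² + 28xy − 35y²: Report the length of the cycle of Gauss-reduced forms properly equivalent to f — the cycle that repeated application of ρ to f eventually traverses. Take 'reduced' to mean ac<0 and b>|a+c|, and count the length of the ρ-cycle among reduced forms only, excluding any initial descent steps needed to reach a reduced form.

D = 4844, ⌊√D⌋ = 69
river: ρ → (-35,42,22)
river: ρ → (22,46,-31)
river: ρ → (-31,16,37)
river: ρ → (37,58,-10)
river: ρ → (-10,62,25)
river: ρ → (25,38,-34)
river: ρ → (-34,30,29)
river: ρ → (29,28,-35)
ρ-cycle length = 8 (tail of 0 descent steps not counted)

8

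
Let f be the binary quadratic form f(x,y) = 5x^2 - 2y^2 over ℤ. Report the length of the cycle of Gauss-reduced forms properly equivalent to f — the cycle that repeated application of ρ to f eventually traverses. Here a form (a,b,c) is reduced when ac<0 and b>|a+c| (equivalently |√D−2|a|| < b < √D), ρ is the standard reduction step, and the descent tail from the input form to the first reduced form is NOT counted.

D = 40, ⌊√D⌋ = 6
descent: ρ → (-2,4,3)  [lands on river]
river: ρ → (3,2,-3)
river: ρ → (-3,4,2)
river: ρ → (2,4,-3)
river: ρ → (-3,2,3)
river: ρ → (3,4,-2)
ρ-cycle length = 6 (tail of 1 descent step not counted)

6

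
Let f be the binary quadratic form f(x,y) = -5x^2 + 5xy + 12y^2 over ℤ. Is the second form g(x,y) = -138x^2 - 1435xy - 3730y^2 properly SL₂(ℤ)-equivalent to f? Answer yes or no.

D₁ = 265, D₂ = 265
river cycle of f (length 18): (-5, 15, 2), (2, 13, -12), (-12, 11, 3), (3, 13, -8), (-8, 3, 8), (8, 13, -3), (-3, 11, 12), (12, 13, -2), (-2, 15, 5), (5, 15, -2), … (8 more)
river cycle of g (length 18): (-5, 15, 2), (2, 13, -12), (-12, 11, 3), (3, 13, -8), (-8, 3, 8), (8, 13, -3), (-3, 11, 12), (12, 13, -2), (-2, 15, 5), (5, 15, -2), … (8 more)
cycles coincide ⇒ equivalent

yes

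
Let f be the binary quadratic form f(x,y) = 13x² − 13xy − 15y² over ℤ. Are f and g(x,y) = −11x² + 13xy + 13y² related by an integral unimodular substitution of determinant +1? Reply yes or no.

D₁ = 949, D₂ = 741
discriminants differ ⇒ not SL₂(ℤ)-equivalent

no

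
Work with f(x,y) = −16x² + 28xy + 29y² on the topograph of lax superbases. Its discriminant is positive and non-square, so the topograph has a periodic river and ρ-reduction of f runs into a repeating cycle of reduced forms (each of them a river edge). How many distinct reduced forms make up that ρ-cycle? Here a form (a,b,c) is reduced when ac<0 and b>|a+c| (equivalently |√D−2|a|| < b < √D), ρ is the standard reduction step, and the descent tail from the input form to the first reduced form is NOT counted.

D = 2640, ⌊√D⌋ = 51
river: ρ → (29,30,-15)
river: ρ → (-15,30,29)
river: ρ → (29,28,-16)
river: ρ → (-16,36,21)
river: ρ → (21,48,-4)
river: ρ → (-4,48,21)
river: ρ → (21,36,-16)
river: ρ → (-16,28,29)
ρ-cycle length = 8 (tail of 0 descent steps not counted)

8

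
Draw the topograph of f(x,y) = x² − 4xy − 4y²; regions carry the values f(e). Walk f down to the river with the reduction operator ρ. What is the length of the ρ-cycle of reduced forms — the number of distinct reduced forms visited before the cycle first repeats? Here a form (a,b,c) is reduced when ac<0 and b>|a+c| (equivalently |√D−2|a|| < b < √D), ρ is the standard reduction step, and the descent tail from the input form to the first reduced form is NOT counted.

D = 32, ⌊√D⌋ = 5
descent: ρ → (-4,4,1)  [lands on river]
river: ρ → (1,4,-4)
ρ-cycle length = 2 (tail of 1 descent step not counted)

2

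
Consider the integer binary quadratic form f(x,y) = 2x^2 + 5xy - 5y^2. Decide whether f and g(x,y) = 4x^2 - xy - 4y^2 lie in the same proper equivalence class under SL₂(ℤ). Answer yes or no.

D₁ = 65, D₂ = 65
river cycle of f (length 6): (-5, 5, 2), (2, 7, -2), (-2, 5, 5), (5, 5, -2), (-2, 7, 2), (2, 5, -5)
river cycle of g (length 6): (-4, 1, 4), (4, 7, -1), (-1, 7, 4), (4, 1, -4), (-4, 7, 1), (1, 7, -4)
cycles differ ⇒ inequivalent

no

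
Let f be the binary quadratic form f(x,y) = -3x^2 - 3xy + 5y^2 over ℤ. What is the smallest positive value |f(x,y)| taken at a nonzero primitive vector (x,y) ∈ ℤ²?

descent: ρ → (5,3,-3)  [lands on river]
river: ρ → (-3,3,5)
river: ρ → (5,7,-1)
river: ρ → (-1,7,5)
closes: descent 1, river 4
min |a| on river = 1

1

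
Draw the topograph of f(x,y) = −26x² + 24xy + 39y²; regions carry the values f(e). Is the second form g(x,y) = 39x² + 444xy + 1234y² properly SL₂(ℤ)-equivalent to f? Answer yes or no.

D₁ = 4632, D₂ = 4632
river cycle of f (length 10): (39, 54, -11), (-11, 56, 34), (34, 12, -33), (-33, 54, 13), (13, 50, -41), (-41, 32, 22), (22, 56, -17), (-17, 46, 37), (37, 28, -26), (-26, 24, 39)
river cycle of g (length 10): (39, 54, -11), (-11, 56, 34), (34, 12, -33), (-33, 54, 13), (13, 50, -41), (-41, 32, 22), (22, 56, -17), (-17, 46, 37), (37, 28, -26), (-26, 24, 39)
cycles coincide ⇒ equivalent

yes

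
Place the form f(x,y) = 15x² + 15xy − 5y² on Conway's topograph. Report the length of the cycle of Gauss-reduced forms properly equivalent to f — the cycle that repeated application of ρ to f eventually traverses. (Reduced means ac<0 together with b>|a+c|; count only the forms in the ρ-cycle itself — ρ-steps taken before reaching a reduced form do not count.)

D = 525, ⌊√D⌋ = 22
river: ρ → (-5,15,15)
river: ρ → (15,15,-5)
ρ-cycle length = 2 (tail of 0 descent steps not counted)

2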